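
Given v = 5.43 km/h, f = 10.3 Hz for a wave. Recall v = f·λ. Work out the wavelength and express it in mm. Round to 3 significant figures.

Rearranging: λ = v/f.
v = 5.43 km/h = 1.508 m/s; f = 10.3 Hz.
λ = 0.1464 m
0.1464 m × (1 mm / 0.001000 m) = 146.4 mm

146 mm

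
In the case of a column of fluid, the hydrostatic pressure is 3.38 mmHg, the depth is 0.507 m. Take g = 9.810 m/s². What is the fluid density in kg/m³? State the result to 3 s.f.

Rearranging: ρ = P/(g·h).
P = 3.38 mmHg = 450.6 Pa; h = 0.507 m; g = 9.810 m/s².
ρ = 90.60 kg/m³

90.6 kg/m³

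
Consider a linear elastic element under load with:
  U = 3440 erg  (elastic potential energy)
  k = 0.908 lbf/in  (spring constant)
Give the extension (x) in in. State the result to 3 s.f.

Rearranging: x = √(2U/k).
U = 3440 erg = 3.440×10^-4 J; k = 0.908 lbf/in = 159.0 N/m.
x = 0.002080 m
0.002080 m × (1 in / 0.02540 m) = 0.08189 in

0.0819 in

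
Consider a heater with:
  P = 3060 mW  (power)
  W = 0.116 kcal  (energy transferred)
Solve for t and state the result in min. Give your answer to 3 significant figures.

2.64 min

Rearranging P = W/t for t: t = W/P.
P = 3060 mW = 3.060 W; W = 0.116 kcal = 485.3 J.
t = 158.6 s
158.6 s × (1 min / 60.00 s) = 2.643 min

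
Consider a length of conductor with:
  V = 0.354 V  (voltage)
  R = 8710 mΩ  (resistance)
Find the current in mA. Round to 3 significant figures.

Rearranging V = I·R for I: I = V/R.
V = 0.354 V; R = 8710 mΩ = 8.710 Ω.
I = 0.04064 A
0.04064 A × (1 mA / 0.001000 A) = 40.64 mA

40.6 mA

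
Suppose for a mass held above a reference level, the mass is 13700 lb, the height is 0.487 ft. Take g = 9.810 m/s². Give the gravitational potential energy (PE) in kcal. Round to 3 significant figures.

2.16 kcal

PE is given directly by: PE = mgh.
m = 13700 lb = 6214 kg; h = 0.487 ft = 0.1484 m; g = 9.810 m/s².
PE = 9049 J  (the unit combination reduces to kg·m²/s² = J)
9049 J × (1 kcal / 4184 J) = 2.163 kcal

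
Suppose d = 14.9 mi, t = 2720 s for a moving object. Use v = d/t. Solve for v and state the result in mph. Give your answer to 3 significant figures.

19.7 mph

v is given directly by: v = d/t.
d = 14.9 mi = 23979 m; t = 2720 s.
v = 8.816 m/s
8.816 m/s × (1 mph / 0.4470 m/s) = 19.72 mph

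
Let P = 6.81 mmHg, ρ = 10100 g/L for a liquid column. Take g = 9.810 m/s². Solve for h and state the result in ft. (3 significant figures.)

0.0301 ft

Solving P = ρ·g·h for h: h = P/(ρ·g).
P = 6.81 mmHg = 907.9 Pa; ρ = 10100 g/L = 10100 kg/m³; g = 9.810 m/s².
h = 0.009163 m
0.009163 m × (1 ft / 0.3048 m) = 0.03006 ft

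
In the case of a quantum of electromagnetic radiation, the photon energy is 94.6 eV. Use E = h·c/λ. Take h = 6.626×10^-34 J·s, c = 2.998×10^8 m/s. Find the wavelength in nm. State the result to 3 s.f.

Rearranging: λ = hc/E.
E = 94.6 eV = 1.516×10^-17 J; h = 6.626×10^-34 J·s; c = 2.998×10^8 m/s.
λ = 1.311×10^-8 m
1.311×10^-8 m × (1 nm / 1.000×10^-9 m) = 13.11 nm

13.1 nm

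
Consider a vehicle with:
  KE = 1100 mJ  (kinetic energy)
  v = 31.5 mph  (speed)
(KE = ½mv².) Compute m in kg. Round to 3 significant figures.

Rearranging: m = 2·KE/v².
KE = 1100 mJ = 1.100 J; v = 31.5 mph = 14.08 m/s.
m = 0.01109 kg

0.0111 kg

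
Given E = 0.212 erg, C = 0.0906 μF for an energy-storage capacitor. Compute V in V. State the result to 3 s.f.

Rearranging: V = √(2E/C).
E = 0.212 erg = 2.120×10^-8 J; C = 0.0906 μF = 9.060×10^-8 F.
V = 0.6841 V  (the unit combination reduces to kg·m²/(A·s³) = V)

0.684 V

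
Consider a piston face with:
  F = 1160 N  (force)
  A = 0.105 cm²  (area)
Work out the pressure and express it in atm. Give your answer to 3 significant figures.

1090 atm

Directly: P = F/A.
F = 1160 N; A = 0.105 cm² = 1.050×10^-5 m².
P = 1.105×10^8 Pa  (the unit combination reduces to kg/(m·s²) = Pa)
1.105×10^8 Pa × (1 atm / 1.013×10^5 Pa) = 1090 atm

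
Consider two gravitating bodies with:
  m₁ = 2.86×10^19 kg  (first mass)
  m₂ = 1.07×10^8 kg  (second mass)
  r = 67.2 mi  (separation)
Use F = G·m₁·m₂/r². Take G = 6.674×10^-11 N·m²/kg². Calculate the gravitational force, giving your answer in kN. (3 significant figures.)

Directly: F = Gm₁m₂/r².
m₁ = 2.86×10^19 kg; m₂ = 1.07×10^8 kg; r = 67.2 mi = 1.081×10^5 m; G = 6.674×10^-11 N·m²/kg².
F = 1.746×10^7 N  (the unit combination reduces to kg·m/s² = N)
1.746×10^7 N × (1 kN / 1000 N) = 17462 kN

17500 kN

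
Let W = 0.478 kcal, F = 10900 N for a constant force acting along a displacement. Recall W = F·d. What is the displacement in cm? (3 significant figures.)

Solving W = F·d for d: d = W/F.
W = 0.478 kcal = 2000 J; F = 10900 N.
d = 0.1835 m
0.1835 m × (1 cm / 0.01000 m) = 18.35 cm

18.3 cm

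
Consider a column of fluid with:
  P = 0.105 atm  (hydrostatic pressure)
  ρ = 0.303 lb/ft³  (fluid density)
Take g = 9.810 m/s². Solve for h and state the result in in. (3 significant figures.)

8800 in

Rearranging P = ρ·g·h for h: h = P/(ρ·g).
P = 0.105 atm = 10639 Pa; ρ = 0.303 lb/ft³ = 4.854 kg/m³; g = 9.810 m/s².
h = 223.4 m
223.4 m × (1 in / 0.02540 m) = 8797 in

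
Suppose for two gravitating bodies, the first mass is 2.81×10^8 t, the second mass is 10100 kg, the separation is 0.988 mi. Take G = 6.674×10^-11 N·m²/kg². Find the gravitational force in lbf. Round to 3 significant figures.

Directly: F = Gm₁m₂/r².
m₁ = 2.81×10^8 t = 2.810×10^11 kg; m₂ = 10100 kg; r = 0.988 mi = 1590 m; G = 6.674×10^-11 N·m²/kg².
F = 0.07492 N
0.07492 N × (1 lbf / 4.448 N) = 0.01684 lbf

0.0168 lbf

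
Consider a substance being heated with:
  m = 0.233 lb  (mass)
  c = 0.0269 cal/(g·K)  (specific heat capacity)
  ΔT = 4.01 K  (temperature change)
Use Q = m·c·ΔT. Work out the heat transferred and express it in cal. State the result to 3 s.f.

11.4 cal

Directly: Q = mcΔT.
m = 0.233 lb = 0.1057 kg; c = 0.0269 cal/(g·K) = 112.5 J/(kg·K); ΔT = 4.01 K.
Q = 47.70 J
47.70 J × (1 cal / 4.184 J) = 11.40 cal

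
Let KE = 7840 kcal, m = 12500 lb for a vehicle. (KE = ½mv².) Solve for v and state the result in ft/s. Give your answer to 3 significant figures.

353 ft/s

Rearranging KE = ½mv² for v: v = √(2·KE/m).
KE = 7840 kcal = 3.280×10^7 J; m = 12500 lb = 5670 kg.
v = 107.6 m/s
107.6 m/s × (1 ft/s / 0.3048 m/s) = 352.9 ft/s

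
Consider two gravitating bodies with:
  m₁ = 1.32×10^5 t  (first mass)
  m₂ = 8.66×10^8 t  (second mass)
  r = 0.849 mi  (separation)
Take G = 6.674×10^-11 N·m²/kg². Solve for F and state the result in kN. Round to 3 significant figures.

4.09 kN

F is given directly by: F = Gm₁m₂/r².
m₁ = 1.32×10^5 t = 1.320×10^8 kg; m₂ = 8.66×10^8 t = 8.660×10^11 kg; r = 0.849 mi = 1366 m; G = 6.674×10^-11 N·m²/kg².
F = 4087 N  (the unit combination reduces to kg·m/s² = N)
4087 N × (1 kN / 1000 N) = 4.087 kN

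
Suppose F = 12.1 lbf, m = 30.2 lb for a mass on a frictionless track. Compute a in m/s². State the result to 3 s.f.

3.93 m/s²

From Newton's second law: a = F/m.
F = 12.1 lbf = 53.82 N; m = 30.2 lb = 13.70 kg.
a = 3.929 m/s²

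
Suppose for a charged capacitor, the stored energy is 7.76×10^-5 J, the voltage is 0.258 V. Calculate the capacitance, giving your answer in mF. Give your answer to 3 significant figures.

Rearranging E = ½C·V² for C: C = 2E/V².
E = 7.76×10^-5 J; V = 0.258 V.
C = 0.002332 F
0.002332 F × (1 mF / 0.001000 F) = 2.332 mF

2.33 mF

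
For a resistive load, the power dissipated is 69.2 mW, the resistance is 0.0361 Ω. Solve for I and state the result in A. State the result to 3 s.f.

1.38 A

Solving P = I²R for I: I = √(P/R).
P = 69.2 mW = 0.06920 W; R = 0.0361 Ω.
I = 1.385 A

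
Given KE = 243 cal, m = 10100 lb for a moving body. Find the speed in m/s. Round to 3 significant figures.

Solving KE = ½mv² for v: v = √(2·KE/m).
KE = 243 cal = 1017 J; m = 10100 lb = 4581 kg.
v = 0.6662 m/s

0.666 m/s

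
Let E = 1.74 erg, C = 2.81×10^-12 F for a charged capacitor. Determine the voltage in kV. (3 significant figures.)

0.352 kV

Rearranging E = ½C·V² for V: V = √(2E/C).
E = 1.74 erg = 1.740×10^-7 J; C = 2.81×10^-12 F.
V = 351.9 V
351.9 V × (1 kV / 1000 V) = 0.3519 kV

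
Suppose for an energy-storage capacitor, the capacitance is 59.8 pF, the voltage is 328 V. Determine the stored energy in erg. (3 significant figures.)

Directly: E = ½CV².
C = 59.8 pF = 5.980×10^-11 F; V = 328 V.
E = 3.217×10^-6 J
3.217×10^-6 J × (1 erg / 1.000×10^-7 J) = 32.17 erg

32.2 erg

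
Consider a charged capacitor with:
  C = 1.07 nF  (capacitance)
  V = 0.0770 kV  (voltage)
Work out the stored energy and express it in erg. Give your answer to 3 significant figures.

E is given directly by: E = ½CV².
C = 1.07 nF = 1.070×10^-9 F; V = 0.0770 kV = 77.00 V.
E = 3.172×10^-6 J
3.172×10^-6 J × (1 erg / 1.000×10^-7 J) = 31.72 erg

31.7 erg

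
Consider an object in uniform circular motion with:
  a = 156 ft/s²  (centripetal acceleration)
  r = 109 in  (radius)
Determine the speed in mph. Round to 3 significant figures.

Solving a = v²/r for v: v = √(a·r).
a = 156 ft/s² = 47.55 m/s²; r = 109 in = 2.769 m.
v = 11.47 m/s
11.47 m/s × (1 mph / 0.4470 m/s) = 25.67 mph

25.7 mph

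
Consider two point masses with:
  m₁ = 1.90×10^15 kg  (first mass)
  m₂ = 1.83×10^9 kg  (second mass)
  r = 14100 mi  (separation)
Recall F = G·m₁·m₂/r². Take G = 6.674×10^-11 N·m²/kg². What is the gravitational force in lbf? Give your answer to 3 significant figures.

0.101 lbf

From Newton's law of gravitation: F = Gm₁m₂/r².
m₁ = 1.90×10^15 kg; m₂ = 1.83×10^9 kg; r = 14100 mi = 2.269×10^7 m; G = 6.674×10^-11 N·m²/kg².
F = 0.4507 N  (the unit combination reduces to kg·m/s² = N)
0.4507 N × (1 lbf / 4.448 N) = 0.1013 lbf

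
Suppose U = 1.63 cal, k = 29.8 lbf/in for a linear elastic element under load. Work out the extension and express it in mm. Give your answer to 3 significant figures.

Solving U = ½k·x² for x: x = √(2U/k).
U = 1.63 cal = 6.820 J; k = 29.8 lbf/in = 5219 N/m.
x = 0.05112 m
0.05112 m × (1 mm / 0.001000 m) = 51.12 mm

51.1 mm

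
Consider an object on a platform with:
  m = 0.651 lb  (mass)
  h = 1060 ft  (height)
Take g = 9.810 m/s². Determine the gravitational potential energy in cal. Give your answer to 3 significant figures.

224 cal

PE is given directly by: PE = mgh.
m = 0.651 lb = 0.2953 kg; h = 1060 ft = 323.1 m; g = 9.810 m/s².
PE = 935.9 J  (the unit combination reduces to kg·m²/s² = J)
935.9 J × (1 cal / 4.184 J) = 223.7 cal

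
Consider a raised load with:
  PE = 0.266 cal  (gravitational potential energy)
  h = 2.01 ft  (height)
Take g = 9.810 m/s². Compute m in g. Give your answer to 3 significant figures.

185 g

Rearranging PE = m·g·h for m: m = PE/(g·h).
PE = 0.266 cal = 1.113 J; h = 2.01 ft = 0.6126 m; g = 9.810 m/s².
m = 0.1852 kg
0.1852 kg × (1 g / 0.001000 kg) = 185.2 g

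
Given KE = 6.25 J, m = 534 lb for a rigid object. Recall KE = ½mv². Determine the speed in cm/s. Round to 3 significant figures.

Rearranging: v = √(2·KE/m).
KE = 6.25 J; m = 534 lb = 242.2 kg.
v = 0.2272 m/s
0.2272 m/s × (1 cm/s / 0.01000 m/s) = 22.72 cm/s

22.7 cm/s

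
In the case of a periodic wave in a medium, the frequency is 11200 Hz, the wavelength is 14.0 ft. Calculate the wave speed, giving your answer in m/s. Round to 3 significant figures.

47800 m/s

Directly: v = fλ.
f = 11200 Hz; λ = 14.0 ft = 4.267 m.
v = 47793 m/s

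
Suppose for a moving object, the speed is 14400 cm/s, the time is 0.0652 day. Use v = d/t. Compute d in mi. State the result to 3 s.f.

Rearranging v = d/t for d: d = v·t.
v = 14400 cm/s = 144.0 m/s; t = 0.0652 day = 5633 s.
d = 8.112×10^5 m
8.112×10^5 m × (1 mi / 1609 m) = 504.1 mi

504 mi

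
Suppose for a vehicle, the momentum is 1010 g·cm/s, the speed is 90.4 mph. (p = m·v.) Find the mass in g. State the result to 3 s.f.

0.250 g

Rearranging: m = p/v.
p = 1010 g·cm/s = 0.01010 kg·m/s; v = 90.4 mph = 40.41 m/s.
m = 2.499×10^-4 kg
2.499×10^-4 kg × (1 g / 0.001000 kg) = 0.2499 g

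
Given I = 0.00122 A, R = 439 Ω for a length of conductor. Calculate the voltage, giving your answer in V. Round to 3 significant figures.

0.536 V

From Ohm's law: V = IR.
I = 0.00122 A; R = 439 Ω.
V = 0.5356 V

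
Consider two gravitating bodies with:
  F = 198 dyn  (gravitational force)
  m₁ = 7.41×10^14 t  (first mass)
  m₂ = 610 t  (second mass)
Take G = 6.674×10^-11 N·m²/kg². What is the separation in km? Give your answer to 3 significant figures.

1.23×10^5 km

From Newton's law of gravitation: r = √(G·m₁m₂/F).
F = 198 dyn = 0.001980 N; m₁ = 7.41×10^14 t = 7.410×10^17 kg; m₂ = 610 t = 6.100×10^5 kg; G = 6.674×10^-11 N·m²/kg².
r = 1.234×10^8 m
1.234×10^8 m × (1 km / 1000 m) = 1.234×10^5 km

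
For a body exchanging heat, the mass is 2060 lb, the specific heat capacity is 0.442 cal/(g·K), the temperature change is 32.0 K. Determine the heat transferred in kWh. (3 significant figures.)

15.4 kWh

Directly: Q = mcΔT.
m = 2060 lb = 934.4 kg; c = 0.442 cal/(g·K) = 1849 J/(kg·K); ΔT = 32.0 K.
Q = 5.530×10^7 J
5.530×10^7 J × (1 kWh / 3.600×10^6 J) = 15.36 kWh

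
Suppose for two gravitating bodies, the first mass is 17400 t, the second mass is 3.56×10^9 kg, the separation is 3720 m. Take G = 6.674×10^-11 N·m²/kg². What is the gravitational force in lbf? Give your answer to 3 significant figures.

0.0672 lbf

Directly: F = Gm₁m₂/r².
m₁ = 17400 t = 1.740×10^7 kg; m₂ = 3.56×10^9 kg; r = 3720 m; G = 6.674×10^-11 N·m²/kg².
F = 0.2987 N
0.2987 N × (1 lbf / 4.448 N) = 0.06716 lbf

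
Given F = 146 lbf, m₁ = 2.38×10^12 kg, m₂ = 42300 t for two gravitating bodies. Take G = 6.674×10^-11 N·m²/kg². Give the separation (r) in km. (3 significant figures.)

3.22 km

From Newton's law of gravitation: r = √(G·m₁m₂/F).
F = 146 lbf = 649.4 N; m₁ = 2.38×10^12 kg; m₂ = 42300 t = 4.230×10^7 kg; G = 6.674×10^-11 N·m²/kg².
r = 3216 m
3216 m × (1 km / 1000 m) = 3.216 km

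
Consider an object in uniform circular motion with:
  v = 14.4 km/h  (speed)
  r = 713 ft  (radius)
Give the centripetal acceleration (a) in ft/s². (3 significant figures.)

0.242 ft/s²

Directly: a = v²/r.
v = 14.4 km/h = 4.000 m/s; r = 713 ft = 217.3 m.
a = 0.07362 m/s²
0.07362 m/s² × (1 ft/s² / 0.3048 m/s²) = 0.2415 ft/s²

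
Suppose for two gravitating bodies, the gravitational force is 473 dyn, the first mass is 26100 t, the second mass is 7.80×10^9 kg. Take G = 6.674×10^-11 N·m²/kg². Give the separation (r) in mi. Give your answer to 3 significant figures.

Rearranging: r = √(G·m₁m₂/F).
F = 473 dyn = 0.004730 N; m₁ = 26100 t = 2.610×10^7 kg; m₂ = 7.80×10^9 kg; G = 6.674×10^-11 N·m²/kg².
r = 53596 m
53596 m × (1 mi / 1609 m) = 33.30 mi

33.3 mi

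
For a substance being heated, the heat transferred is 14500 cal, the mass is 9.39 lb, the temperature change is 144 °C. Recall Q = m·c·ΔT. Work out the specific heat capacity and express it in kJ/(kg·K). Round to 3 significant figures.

0.0989 kJ/(kg·K)

Rearranging: c = Q/(m·ΔT).
Q = 14500 cal = 60668 J; m = 9.39 lb = 4.259 kg; ΔT = 144 °C = 144.0 K.
c = 98.92 J/(kg·K)
98.92 J/(kg·K) × (1 kJ/(kg·K) / 1000 J/(kg·K)) = 0.09892 kJ/(kg·K)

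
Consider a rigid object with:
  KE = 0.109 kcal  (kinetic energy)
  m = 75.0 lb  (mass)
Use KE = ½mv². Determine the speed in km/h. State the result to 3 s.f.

18.6 km/h

Rearranging KE = ½mv² for v: v = √(2·KE/m).
KE = 0.109 kcal = 456.1 J; m = 75.0 lb = 34.02 kg.
v = 5.178 m/s
5.178 m/s × (1 km/h / 0.2778 m/s) = 18.64 km/h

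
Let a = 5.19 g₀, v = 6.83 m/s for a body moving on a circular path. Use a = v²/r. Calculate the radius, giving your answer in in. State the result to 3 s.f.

Rearranging: r = v²/a.
a = 5.19 g₀ = 50.90 m/s²; v = 6.83 m/s.
r = 0.9165 m
0.9165 m × (1 in / 0.02540 m) = 36.08 in

36.1 in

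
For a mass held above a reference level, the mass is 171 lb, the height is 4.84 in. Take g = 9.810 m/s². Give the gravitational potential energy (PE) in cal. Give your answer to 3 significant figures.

PE is given directly by: PE = mgh.
m = 171 lb = 77.56 kg; h = 4.84 in = 0.1229 m; g = 9.810 m/s².
PE = 93.54 J  (the unit combination reduces to kg·m²/s² = J)
93.54 J × (1 cal / 4.184 J) = 22.36 cal

22.4 cal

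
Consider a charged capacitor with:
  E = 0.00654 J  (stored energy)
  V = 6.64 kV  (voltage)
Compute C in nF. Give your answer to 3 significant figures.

0.297 nF

Solving E = ½C·V² for C: C = 2E/V².
E = 0.00654 J; V = 6.64 kV = 6640 V.
C = 2.967×10^-10 F
2.967×10^-10 F × (1 nF / 1.000×10^-9 F) = 0.2967 nF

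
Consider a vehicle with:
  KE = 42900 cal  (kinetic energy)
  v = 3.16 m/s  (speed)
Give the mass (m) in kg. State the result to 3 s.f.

36000 kg

Rearranging: m = 2·KE/v².
KE = 42900 cal = 1.795×10^5 J; v = 3.16 m/s.
m = 35950 kg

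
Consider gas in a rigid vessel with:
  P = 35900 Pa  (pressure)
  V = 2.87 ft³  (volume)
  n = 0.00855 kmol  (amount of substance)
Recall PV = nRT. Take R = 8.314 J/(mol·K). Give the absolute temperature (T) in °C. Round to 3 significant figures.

Solving PV = nRT for T: T = PV/(nR).
P = 35900 Pa; V = 2.87 ft³ = 0.08127 m³; n = 0.00855 kmol = 8.550 mol; R = 8.314 J/(mol·K).
T = 41.04 K
41.04 K − 273.15 = -232.1 °C

-232 °C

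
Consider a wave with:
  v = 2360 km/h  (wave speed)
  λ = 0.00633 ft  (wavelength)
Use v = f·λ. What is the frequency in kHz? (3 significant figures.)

340 kHz

Solving v = f·λ for f: f = v/λ.
v = 2360 km/h = 655.6 m/s; λ = 0.00633 ft = 0.001929 m.
f = 3.398×10^5 Hz
3.398×10^5 Hz × (1 kHz / 1000 Hz) = 339.8 kHz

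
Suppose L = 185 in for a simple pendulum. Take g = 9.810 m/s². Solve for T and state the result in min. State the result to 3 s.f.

0.0725 min

Directly: T = 2π√(L/g).
L = 185 in = 4.699 m; g = 9.810 m/s².
T = 4.349 s
4.349 s × (1 min / 60.00 s) = 0.07248 min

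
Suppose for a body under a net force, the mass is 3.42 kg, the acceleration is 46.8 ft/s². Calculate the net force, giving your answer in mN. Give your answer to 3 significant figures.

48800 mN

From Newton's second law: F = m·a.
m = 3.42 kg; a = 46.8 ft/s² = 14.26 m/s².
F = 48.79 N
48.79 N × (1 mN / 0.001000 N) = 48785 mN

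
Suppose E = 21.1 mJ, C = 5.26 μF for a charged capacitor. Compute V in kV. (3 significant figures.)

Rearranging E = ½C·V² for V: V = √(2E/C).
E = 21.1 mJ = 0.02110 J; C = 5.26 μF = 5.260×10^-6 F.
V = 89.57 V
89.57 V × (1 kV / 1000 V) = 0.08957 kV

0.0896 kV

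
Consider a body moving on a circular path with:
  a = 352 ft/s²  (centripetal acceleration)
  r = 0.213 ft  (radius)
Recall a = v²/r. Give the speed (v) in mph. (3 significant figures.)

5.90 mph

Rearranging a = v²/r for v: v = √(a·r).
a = 352 ft/s² = 107.3 m/s²; r = 0.213 ft = 0.06492 m.
v = 2.639 m/s
2.639 m/s × (1 mph / 0.4470 m/s) = 5.904 mph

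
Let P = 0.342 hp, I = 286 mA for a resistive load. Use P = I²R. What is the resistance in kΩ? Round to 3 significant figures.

Rearranging: R = P/I².
P = 0.342 hp = 255.0 W; I = 286 mA = 0.2860 A.
R = 3118 Ω
3118 Ω × (1 kΩ / 1000 Ω) = 3.118 kΩ

3.12 kΩ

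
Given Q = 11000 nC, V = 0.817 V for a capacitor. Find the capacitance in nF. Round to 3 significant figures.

13500 nF

Directly: C = Q/V.
Q = 11000 nC = 1.100×10^-5 C; V = 0.817 V.
C = 1.346×10^-5 F
1.346×10^-5 F × (1 nF / 1.000×10^-9 F) = 13464 nF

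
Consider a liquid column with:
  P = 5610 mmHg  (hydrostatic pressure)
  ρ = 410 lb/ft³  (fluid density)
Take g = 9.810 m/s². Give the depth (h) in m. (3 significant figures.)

11.6 m

Rearranging P = ρ·g·h for h: h = P/(ρ·g).
P = 5610 mmHg = 7.479×10^5 Pa; ρ = 410 lb/ft³ = 6568 kg/m³; g = 9.810 m/s².
h = 11.61 m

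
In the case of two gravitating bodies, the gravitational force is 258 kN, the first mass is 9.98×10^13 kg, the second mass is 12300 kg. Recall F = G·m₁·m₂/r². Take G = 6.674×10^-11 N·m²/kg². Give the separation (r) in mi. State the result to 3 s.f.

Solving F = G·m₁·m₂/r² for r: r = √(G·m₁m₂/F).
F = 258 kN = 2.580×10^5 N; m₁ = 9.98×10^13 kg; m₂ = 12300 kg; G = 6.674×10^-11 N·m²/kg².
r = 17.82 m
17.82 m × (1 mi / 1609 m) = 0.01107 mi

0.0111 mi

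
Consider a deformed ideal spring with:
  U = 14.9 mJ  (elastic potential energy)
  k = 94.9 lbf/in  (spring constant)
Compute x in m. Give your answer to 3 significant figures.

Rearranging U = ½k·x² for x: x = √(2U/k).
U = 14.9 mJ = 0.01490 J; k = 94.9 lbf/in = 16620 N/m.
x = 0.001339 m

0.00134 m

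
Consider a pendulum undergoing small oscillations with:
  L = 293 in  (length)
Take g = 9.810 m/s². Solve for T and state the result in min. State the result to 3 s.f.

T is given directly by: T = 2π√(L/g).
L = 293 in = 7.442 m; g = 9.810 m/s².
T = 5.473 s
5.473 s × (1 min / 60.00 s) = 0.09121 min

0.0912 min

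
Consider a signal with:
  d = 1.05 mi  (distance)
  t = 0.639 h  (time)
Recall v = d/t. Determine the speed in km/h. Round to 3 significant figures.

2.64 km/h

Directly: v = d/t.
d = 1.05 mi = 1690 m; t = 0.639 h = 2300 s.
v = 0.7346 m/s
0.7346 m/s × (1 km/h / 0.2778 m/s) = 2.644 km/h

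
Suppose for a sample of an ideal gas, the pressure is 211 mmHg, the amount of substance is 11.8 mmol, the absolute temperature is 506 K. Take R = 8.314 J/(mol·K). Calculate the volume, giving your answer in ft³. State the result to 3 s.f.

From the ideal-gas law: V = nRT/P.
P = 211 mmHg = 28131 Pa; n = 11.8 mmol = 0.01180 mol; T = 506 K; R = 8.314 J/(mol·K).
V = 0.001765 m³
0.001765 m³ × (1 ft³ / 0.02832 m³) = 0.06232 ft³

0.0623 ft³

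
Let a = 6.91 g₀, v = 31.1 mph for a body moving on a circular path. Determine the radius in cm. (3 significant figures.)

285 cm

Rearranging: r = v²/a.
a = 6.91 g₀ = 67.76 m/s²; v = 31.1 mph = 13.90 m/s.
r = 2.852 m
2.852 m × (1 cm / 0.01000 m) = 285.2 cm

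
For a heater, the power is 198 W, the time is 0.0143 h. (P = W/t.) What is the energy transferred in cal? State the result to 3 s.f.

2440 cal

Rearranging P = W/t for W: W = P·t.
P = 198 W; t = 0.0143 h = 51.48 s.
W = 10193 J
10193 J × (1 cal / 4.184 J) = 2436 cal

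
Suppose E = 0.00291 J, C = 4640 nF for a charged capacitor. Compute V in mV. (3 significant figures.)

35400 mV

Rearranging: V = √(2E/C).
E = 0.00291 J; C = 4640 nF = 4.640×10^-6 F.
V = 35.42 V
35.42 V × (1 mV / 0.001000 V) = 35416 mV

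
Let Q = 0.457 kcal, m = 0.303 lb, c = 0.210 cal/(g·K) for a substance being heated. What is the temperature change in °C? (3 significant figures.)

15.8 °C

Solving Q = m·c·ΔT for ΔT: ΔT = Q/(m·c).
Q = 0.457 kcal = 1912 J; m = 0.303 lb = 0.1374 kg; c = 0.210 cal/(g·K) = 878.6 J/(kg·K).
ΔT = 15.83 K
Since 1 °C = 1 K, 15.83 °C.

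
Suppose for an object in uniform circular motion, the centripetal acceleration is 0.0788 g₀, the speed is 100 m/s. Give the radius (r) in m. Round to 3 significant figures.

Solving a = v²/r for r: r = v²/a.
a = 0.0788 g₀ = 0.7728 m/s²; v = 100 m/s.
r = 12941 m

12900 m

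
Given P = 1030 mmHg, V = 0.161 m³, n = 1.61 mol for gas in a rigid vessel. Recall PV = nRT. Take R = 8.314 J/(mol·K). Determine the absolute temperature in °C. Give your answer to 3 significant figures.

From the ideal-gas law: T = PV/(nR).
P = 1030 mmHg = 1.373×10^5 Pa; V = 0.161 m³; n = 1.61 mol; R = 8.314 J/(mol·K).
T = 1652 K
1652 K − 273.15 = 1379 °C

1380 °C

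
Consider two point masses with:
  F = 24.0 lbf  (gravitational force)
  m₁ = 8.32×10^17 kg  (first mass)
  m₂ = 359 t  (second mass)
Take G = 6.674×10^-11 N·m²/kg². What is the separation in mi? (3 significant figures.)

Rearranging F = G·m₁·m₂/r² for r: r = √(G·m₁m₂/F).
F = 24.0 lbf = 106.8 N; m₁ = 8.32×10^17 kg; m₂ = 359 t = 3.590×10^5 kg; G = 6.674×10^-11 N·m²/kg².
r = 4.321×10^5 m
4.321×10^5 m × (1 mi / 1609 m) = 268.5 mi

269 mi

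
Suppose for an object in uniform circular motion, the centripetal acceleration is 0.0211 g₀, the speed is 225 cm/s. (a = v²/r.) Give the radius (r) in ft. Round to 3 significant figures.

Rearranging a = v²/r for r: r = v²/a.
a = 0.0211 g₀ = 0.2069 m/s²; v = 225 cm/s = 2.250 m/s.
r = 24.47 m
24.47 m × (1 ft / 0.3048 m) = 80.27 ft

80.3 ft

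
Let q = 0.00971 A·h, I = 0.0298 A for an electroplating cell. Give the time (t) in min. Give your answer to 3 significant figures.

19.6 min

Rearranging q = I·t for t: t = q/I.
q = 0.00971 A·h = 34.96 C; I = 0.0298 A.
t = 1173 s
1173 s × (1 min / 60.00 s) = 19.55 min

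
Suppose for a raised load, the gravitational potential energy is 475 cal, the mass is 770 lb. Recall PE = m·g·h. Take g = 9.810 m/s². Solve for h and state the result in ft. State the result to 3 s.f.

Rearranging: h = PE/(m·g).
PE = 475 cal = 1987 J; m = 770 lb = 349.3 kg; g = 9.810 m/s².
h = 0.5800 m
0.5800 m × (1 ft / 0.3048 m) = 1.903 ft

1.90 ft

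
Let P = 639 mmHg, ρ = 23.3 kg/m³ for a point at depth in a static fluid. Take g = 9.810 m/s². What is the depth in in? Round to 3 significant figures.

Solving P = ρ·g·h for h: h = P/(ρ·g).
P = 639 mmHg = 85193 Pa; ρ = 23.3 kg/m³; g = 9.810 m/s².
h = 372.7 m
372.7 m × (1 in / 0.02540 m) = 14674 in

14700 in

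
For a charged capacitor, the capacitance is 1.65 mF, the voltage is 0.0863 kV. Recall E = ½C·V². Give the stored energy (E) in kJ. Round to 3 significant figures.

E is given directly by: E = ½CV².
C = 1.65 mF = 0.001650 F; V = 0.0863 kV = 86.30 V.
E = 6.144 J
6.144 J × (1 kJ / 1000 J) = 0.006144 kJ

0.00614 kJ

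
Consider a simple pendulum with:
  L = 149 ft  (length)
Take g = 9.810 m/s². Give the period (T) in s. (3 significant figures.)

Directly: T = 2π√(L/g).
L = 149 ft = 45.42 m; g = 9.810 m/s².
T = 13.52 s

13.5 s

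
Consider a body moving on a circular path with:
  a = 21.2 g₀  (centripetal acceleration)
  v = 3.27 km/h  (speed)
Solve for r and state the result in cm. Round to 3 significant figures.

0.397 cm

Solving a = v²/r for r: r = v²/a.
a = 21.2 g₀ = 207.9 m/s²; v = 3.27 km/h = 0.9083 m/s.
r = 0.003969 m
0.003969 m × (1 cm / 0.01000 m) = 0.3969 cm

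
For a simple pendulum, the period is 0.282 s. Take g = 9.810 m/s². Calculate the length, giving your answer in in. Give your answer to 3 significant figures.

Solving T = 2π√(L/g) for L: L = g·(T/2π)².
T = 0.282 s; g = 9.810 m/s².
L = 0.01976 m
0.01976 m × (1 in / 0.02540 m) = 0.7780 in

0.778 in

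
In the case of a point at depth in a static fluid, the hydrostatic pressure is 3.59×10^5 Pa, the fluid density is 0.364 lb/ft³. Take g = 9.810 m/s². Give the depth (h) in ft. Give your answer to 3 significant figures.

20600 ft

Rearranging P = ρ·g·h for h: h = P/(ρ·g).
P = 3.59×10^5 Pa; ρ = 0.364 lb/ft³ = 5.831 kg/m³; g = 9.810 m/s².
h = 6276 m
6276 m × (1 ft / 0.3048 m) = 20592 ft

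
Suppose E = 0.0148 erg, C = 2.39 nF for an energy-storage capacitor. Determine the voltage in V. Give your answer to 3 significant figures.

1.11 V

Solving E = ½C·V² for V: V = √(2E/C).
E = 0.0148 erg = 1.480×10^-9 J; C = 2.39 nF = 2.390×10^-9 F.
V = 1.113 V  (the unit combination reduces to kg·m²/(A·s³) = V)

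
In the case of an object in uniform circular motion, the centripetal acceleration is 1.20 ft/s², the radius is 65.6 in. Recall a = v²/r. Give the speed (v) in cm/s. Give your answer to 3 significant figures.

Rearranging a = v²/r for v: v = √(a·r).
a = 1.20 ft/s² = 0.3658 m/s²; r = 65.6 in = 1.666 m.
v = 0.7807 m/s
0.7807 m/s × (1 cm/s / 0.01000 m/s) = 78.07 cm/s

78.1 cm/s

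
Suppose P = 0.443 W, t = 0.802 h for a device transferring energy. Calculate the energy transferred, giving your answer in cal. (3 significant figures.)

Solving P = W/t for W: W = P·t.
P = 0.443 W; t = 0.802 h = 2887 s.
W = 1279 J  (the unit combination reduces to kg·m²/s² = J)
1279 J × (1 cal / 4.184 J) = 305.7 cal

306 cal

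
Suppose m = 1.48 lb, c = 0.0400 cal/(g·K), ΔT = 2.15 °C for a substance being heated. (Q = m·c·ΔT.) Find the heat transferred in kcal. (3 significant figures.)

Directly: Q = mcΔT.
m = 1.48 lb = 0.6713 kg; c = 0.0400 cal/(g·K) = 167.4 J/(kg·K); ΔT = 2.15 °C = 2.150 K.
Q = 241.6 J
241.6 J × (1 kcal / 4184 J) = 0.05773 kcal

0.0577 kcal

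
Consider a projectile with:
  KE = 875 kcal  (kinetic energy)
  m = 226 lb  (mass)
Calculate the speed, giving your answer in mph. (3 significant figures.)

Rearranging KE = ½mv² for v: v = √(2·KE/m).
KE = 875 kcal = 3.661×10^6 J; m = 226 lb = 102.5 kg.
v = 267.3 m/s
267.3 m/s × (1 mph / 0.4470 m/s) = 597.8 mph

598 mph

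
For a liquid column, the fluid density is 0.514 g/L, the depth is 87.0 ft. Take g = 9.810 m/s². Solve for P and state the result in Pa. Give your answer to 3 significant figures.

P is given directly by: P = ρgh.
ρ = 0.514 g/L = 0.5140 kg/m³; h = 87.0 ft = 26.52 m; g = 9.810 m/s².
P = 133.7 Pa

134 Pa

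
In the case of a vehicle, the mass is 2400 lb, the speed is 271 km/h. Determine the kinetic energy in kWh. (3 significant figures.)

KE is given directly by: KE = ½mv².
m = 2400 lb = 1089 kg; v = 271 km/h = 75.28 m/s.
KE = 3.084×10^6 J
3.084×10^6 J × (1 kWh / 3.600×10^6 J) = 0.8568 kWh

0.857 kWh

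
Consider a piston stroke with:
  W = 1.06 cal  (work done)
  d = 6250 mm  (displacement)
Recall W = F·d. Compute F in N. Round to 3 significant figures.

0.710 N

Rearranging W = F·d for F: F = W/d.
W = 1.06 cal = 4.435 J; d = 6250 mm = 6.250 m.
F = 0.7096 N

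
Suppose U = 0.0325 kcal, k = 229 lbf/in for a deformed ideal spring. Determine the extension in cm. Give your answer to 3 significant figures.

8.23 cm

Rearranging: x = √(2U/k).
U = 0.0325 kcal = 136.0 J; k = 229 lbf/in = 40104 N/m.
x = 0.08235 m
0.08235 m × (1 cm / 0.01000 m) = 8.235 cm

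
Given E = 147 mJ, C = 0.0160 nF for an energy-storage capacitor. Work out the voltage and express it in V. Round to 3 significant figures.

1.36×10^5 V

Rearranging: V = √(2E/C).
E = 147 mJ = 0.1470 J; C = 0.0160 nF = 1.600×10^-11 F.
V = 1.356×10^5 V  (the unit combination reduces to kg·m²/(A·s³) = V)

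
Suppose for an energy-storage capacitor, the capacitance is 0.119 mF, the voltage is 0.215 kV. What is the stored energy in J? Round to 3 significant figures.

Directly: E = ½CV².
C = 0.119 mF = 1.190×10^-4 F; V = 0.215 kV = 215.0 V.
E = 2.750 J

2.75 J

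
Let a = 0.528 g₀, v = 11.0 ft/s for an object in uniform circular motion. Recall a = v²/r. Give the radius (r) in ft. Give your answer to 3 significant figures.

Rearranging a = v²/r for r: r = v²/a.
a = 0.528 g₀ = 5.178 m/s²; v = 11.0 ft/s = 3.353 m/s.
r = 2.171 m
2.171 m × (1 ft / 0.3048 m) = 7.123 ft

7.12 ft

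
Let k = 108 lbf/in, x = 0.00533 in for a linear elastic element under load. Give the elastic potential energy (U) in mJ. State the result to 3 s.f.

0.173 mJ

Directly: U = ½kx².
k = 108 lbf/in = 18914 N/m; x = 0.00533 in = 1.354×10^-4 m.
U = 1.733×10^-4 J
1.733×10^-4 J × (1 mJ / 0.001000 J) = 0.1733 mJ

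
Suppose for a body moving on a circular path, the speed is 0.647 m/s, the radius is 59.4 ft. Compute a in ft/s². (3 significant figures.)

Directly: a = v²/r.
v = 0.647 m/s; r = 59.4 ft = 18.11 m.
a = 0.02312 m/s²
0.02312 m/s² × (1 ft/s² / 0.3048 m/s²) = 0.07586 ft/s²

0.0759 ft/s²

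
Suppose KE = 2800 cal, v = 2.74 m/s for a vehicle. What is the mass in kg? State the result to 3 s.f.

3120 kg

Rearranging: m = 2·KE/v².
KE = 2800 cal = 11715 J; v = 2.74 m/s.
m = 3121 kg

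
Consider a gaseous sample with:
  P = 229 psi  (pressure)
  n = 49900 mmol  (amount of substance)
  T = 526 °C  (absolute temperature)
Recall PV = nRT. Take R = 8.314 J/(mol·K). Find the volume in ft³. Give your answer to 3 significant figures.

Rearranging PV = nRT for V: V = nRT/P.
P = 229 psi = 1.579×10^6 Pa; n = 49900 mmol = 49.90 mol; T = 526 °C = 799.1 K; R = 8.314 J/(mol·K).
V = 0.2100 m³
0.2100 m³ × (1 ft³ / 0.02832 m³) = 7.415 ft³

7.42 ft³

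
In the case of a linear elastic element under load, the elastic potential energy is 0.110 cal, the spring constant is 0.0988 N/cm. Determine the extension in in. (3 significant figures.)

Rearranging U = ½k·x² for x: x = √(2U/k).
U = 0.110 cal = 0.4602 J; k = 0.0988 N/cm = 9.880 N/m.
x = 0.3052 m
0.3052 m × (1 in / 0.02540 m) = 12.02 in

12.0 in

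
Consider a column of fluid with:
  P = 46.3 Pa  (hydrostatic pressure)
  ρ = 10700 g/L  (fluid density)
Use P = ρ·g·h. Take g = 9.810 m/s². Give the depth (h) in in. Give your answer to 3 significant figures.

0.0174 in

Rearranging: h = P/(ρ·g).
P = 46.3 Pa; ρ = 10700 g/L = 10700 kg/m³; g = 9.810 m/s².
h = 4.411×10^-4 m
4.411×10^-4 m × (1 in / 0.02540 m) = 0.01737 in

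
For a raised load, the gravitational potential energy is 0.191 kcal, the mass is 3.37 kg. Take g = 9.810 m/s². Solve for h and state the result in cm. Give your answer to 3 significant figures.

2420 cm

Solving PE = m·g·h for h: h = PE/(m·g).
PE = 0.191 kcal = 799.1 J; m = 3.37 kg; g = 9.810 m/s².
h = 24.17 m
24.17 m × (1 cm / 0.01000 m) = 2417 cm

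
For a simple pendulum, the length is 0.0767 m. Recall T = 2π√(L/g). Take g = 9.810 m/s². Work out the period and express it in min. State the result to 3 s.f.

0.00926 min

Directly: T = 2π√(L/g).
L = 0.0767 m; g = 9.810 m/s².
T = 0.5556 s
0.5556 s × (1 min / 60.00 s) = 0.009260 min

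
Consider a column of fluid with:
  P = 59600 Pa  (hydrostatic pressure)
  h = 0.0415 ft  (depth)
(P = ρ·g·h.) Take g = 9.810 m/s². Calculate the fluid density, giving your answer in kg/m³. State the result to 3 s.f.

Solving P = ρ·g·h for ρ: ρ = P/(g·h).
P = 59600 Pa; h = 0.0415 ft = 0.01265 m; g = 9.810 m/s².
ρ = 4.803×10^5 kg/m³

4.80×10^5 kg/m³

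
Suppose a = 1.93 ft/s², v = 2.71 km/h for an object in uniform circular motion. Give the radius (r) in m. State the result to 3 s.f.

Rearranging a = v²/r for r: r = v²/a.
a = 1.93 ft/s² = 0.5883 m/s²; v = 2.71 km/h = 0.7528 m/s.
r = 0.9633 m

0.963 m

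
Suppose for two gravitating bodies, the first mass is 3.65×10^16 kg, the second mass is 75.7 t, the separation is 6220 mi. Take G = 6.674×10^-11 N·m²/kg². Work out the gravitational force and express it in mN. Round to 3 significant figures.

From Newton's law of gravitation: F = Gm₁m₂/r².
m₁ = 3.65×10^16 kg; m₂ = 75.7 t = 75700 kg; r = 6220 mi = 1.001×10^7 m; G = 6.674×10^-11 N·m²/kg².
F = 0.001840 N  (the unit combination reduces to kg·m/s² = N)
0.001840 N × (1 mN / 0.001000 N) = 1.840 mN

1.84 mN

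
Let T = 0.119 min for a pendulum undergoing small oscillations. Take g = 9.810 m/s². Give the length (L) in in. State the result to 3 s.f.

Rearranging: L = g·(T/2π)².
T = 0.119 min = 7.140 s; g = 9.810 m/s².
L = 12.67 m
12.67 m × (1 in / 0.02540 m) = 498.7 in

499 in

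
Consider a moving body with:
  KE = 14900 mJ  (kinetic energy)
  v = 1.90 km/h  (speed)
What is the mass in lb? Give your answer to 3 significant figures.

Rearranging: m = 2·KE/v².
KE = 14900 mJ = 14.90 J; v = 1.90 km/h = 0.5278 m/s.
m = 107.0 kg
107.0 kg × (1 lb / 0.4536 kg) = 235.9 lb

236 lb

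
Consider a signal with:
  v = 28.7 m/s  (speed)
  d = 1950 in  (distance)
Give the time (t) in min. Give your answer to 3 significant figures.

0.0288 min

Rearranging v = d/t for t: t = d/v.
v = 28.7 m/s; d = 1950 in = 49.53 m.
t = 1.726 s
1.726 s × (1 min / 60.00 s) = 0.02876 min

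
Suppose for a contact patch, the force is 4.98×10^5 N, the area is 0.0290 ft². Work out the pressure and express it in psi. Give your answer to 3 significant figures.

P is given directly by: P = F/A.
F = 4.98×10^5 N; A = 0.0290 ft² = 0.002694 m².
P = 1.848×10^8 Pa  (the unit combination reduces to kg/(m·s²) = Pa)
1.848×10^8 Pa × (1 psi / 6895 Pa) = 26809 psi

26800 psi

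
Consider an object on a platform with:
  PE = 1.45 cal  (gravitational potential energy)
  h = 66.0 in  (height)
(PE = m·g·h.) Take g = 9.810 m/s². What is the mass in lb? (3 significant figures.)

0.813 lb

Rearranging PE = m·g·h for m: m = PE/(g·h).
PE = 1.45 cal = 6.067 J; h = 66.0 in = 1.676 m; g = 9.810 m/s².
m = 0.3689 kg
0.3689 kg × (1 lb / 0.4536 kg) = 0.8133 lb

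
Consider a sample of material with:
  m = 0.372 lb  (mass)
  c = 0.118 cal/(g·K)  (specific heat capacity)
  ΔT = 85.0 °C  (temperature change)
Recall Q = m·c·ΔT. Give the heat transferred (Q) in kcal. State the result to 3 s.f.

Q is given directly by: Q = mcΔT.
m = 0.372 lb = 0.1687 kg; c = 0.118 cal/(g·K) = 493.7 J/(kg·K); ΔT = 85.0 °C = 85.00 K.
Q = 7081 J
7081 J × (1 kcal / 4184 J) = 1.692 kcal

1.69 kcal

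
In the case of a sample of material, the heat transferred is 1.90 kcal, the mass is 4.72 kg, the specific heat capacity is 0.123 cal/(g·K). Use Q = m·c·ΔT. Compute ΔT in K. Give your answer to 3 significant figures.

Rearranging Q = m·c·ΔT for ΔT: ΔT = Q/(m·c).
Q = 1.90 kcal = 7950 J; m = 4.72 kg; c = 0.123 cal/(g·K) = 514.6 J/(kg·K).
ΔT = 3.273 K

3.27 K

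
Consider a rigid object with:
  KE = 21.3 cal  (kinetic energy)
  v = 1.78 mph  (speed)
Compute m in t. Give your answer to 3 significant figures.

0.281 t

Rearranging: m = 2·KE/v².
KE = 21.3 cal = 89.12 J; v = 1.78 mph = 0.7957 m/s.
m = 281.5 kg
281.5 kg × (1 t / 1000 kg) = 0.2815 t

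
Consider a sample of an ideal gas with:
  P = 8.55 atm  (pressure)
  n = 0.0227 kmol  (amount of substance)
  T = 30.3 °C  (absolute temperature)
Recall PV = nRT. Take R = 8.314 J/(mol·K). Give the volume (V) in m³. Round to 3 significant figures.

From the ideal-gas law: V = nRT/P.
P = 8.55 atm = 8.663×10^5 Pa; n = 0.0227 kmol = 22.70 mol; T = 30.3 °C = 303.4 K; R = 8.314 J/(mol·K).
V = 0.06611 m³

0.0661 m³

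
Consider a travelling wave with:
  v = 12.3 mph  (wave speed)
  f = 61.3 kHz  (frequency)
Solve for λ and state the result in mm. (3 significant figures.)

Rearranging v = f·λ for λ: λ = v/f.
v = 12.3 mph = 5.499 m/s; f = 61.3 kHz = 61300 Hz.
λ = 8.970×10^-5 m
8.970×10^-5 m × (1 mm / 0.001000 m) = 0.08970 mm

0.0897 mm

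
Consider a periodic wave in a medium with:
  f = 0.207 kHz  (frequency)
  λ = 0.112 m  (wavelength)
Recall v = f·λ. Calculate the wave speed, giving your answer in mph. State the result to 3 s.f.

v is given directly by: v = fλ.
f = 0.207 kHz = 207.0 Hz; λ = 0.112 m.
v = 23.18 m/s
23.18 m/s × (1 mph / 0.4470 m/s) = 51.86 mph

51.9 mph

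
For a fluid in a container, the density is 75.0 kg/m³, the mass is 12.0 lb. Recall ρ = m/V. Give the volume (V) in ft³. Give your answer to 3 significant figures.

Solving ρ = m/V for V: V = m/ρ.
ρ = 75.0 kg/m³; m = 12.0 lb = 5.443 kg.
V = 0.07257 m³
0.07257 m³ × (1 ft³ / 0.02832 m³) = 2.563 ft³

2.56 ft³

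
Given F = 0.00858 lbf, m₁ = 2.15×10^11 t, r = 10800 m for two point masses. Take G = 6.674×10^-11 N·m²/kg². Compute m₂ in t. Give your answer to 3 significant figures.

Rearranging F = G·m₁·m₂/r² for m₂: m₂ = F·r²/(G·m₁).
F = 0.00858 lbf = 0.03817 N; m₁ = 2.15×10^11 t = 2.150×10^14 kg; r = 10800 m; G = 6.674×10^-11 N·m²/kg².
m₂ = 310.2 kg
310.2 kg × (1 t / 1000 kg) = 0.3102 t

0.310 t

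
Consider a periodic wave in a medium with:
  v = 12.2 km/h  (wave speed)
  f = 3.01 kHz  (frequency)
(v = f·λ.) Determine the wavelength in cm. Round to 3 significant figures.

Rearranging v = f·λ for λ: λ = v/f.
v = 12.2 km/h = 3.389 m/s; f = 3.01 kHz = 3010 Hz.
λ = 0.001126 m
0.001126 m × (1 cm / 0.01000 m) = 0.1126 cm

0.113 cm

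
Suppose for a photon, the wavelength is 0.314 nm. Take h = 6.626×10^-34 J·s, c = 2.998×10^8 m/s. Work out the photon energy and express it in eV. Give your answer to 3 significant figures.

E is given directly by: E = hc/λ.
λ = 0.314 nm = 3.140×10^-10 m; h = 6.626×10^-34 J·s; c = 2.998×10^8 m/s.
E = 6.326×10^-16 J
6.326×10^-16 J × (1 eV / 1.602×10^-19 J) = 3949 eV

3950 eV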